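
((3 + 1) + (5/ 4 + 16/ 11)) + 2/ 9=2743/ 396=6.93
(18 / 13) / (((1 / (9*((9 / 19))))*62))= 729 / 7657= 0.10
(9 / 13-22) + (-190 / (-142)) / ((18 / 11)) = -340421 / 16614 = -20.49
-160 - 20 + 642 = 462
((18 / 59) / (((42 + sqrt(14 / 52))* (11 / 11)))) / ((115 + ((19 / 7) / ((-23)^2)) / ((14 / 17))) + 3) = 145572336 / 2364537992611 - 133308* sqrt(182) / 2364537992611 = 0.00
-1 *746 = -746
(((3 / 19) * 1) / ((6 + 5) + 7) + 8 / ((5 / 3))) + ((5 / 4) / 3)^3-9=-676157 / 164160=-4.12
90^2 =8100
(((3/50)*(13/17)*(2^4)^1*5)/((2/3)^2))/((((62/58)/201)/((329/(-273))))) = -4931334/2635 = -1871.47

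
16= 16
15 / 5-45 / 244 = 687 / 244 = 2.82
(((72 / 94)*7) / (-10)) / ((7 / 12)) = -216 / 235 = -0.92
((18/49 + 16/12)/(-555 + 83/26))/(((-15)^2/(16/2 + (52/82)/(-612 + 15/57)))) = -141583000/1292185897569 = -0.00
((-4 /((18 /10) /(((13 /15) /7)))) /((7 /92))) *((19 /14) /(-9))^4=-38965979 /20841167403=-0.00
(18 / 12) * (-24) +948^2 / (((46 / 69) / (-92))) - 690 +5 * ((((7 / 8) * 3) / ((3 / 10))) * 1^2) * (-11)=-496089437 / 4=-124022359.25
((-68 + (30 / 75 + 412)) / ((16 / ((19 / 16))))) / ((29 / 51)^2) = 42549759 / 538240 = 79.05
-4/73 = -0.05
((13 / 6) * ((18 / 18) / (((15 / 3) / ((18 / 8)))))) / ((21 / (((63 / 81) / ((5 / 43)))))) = 559 / 1800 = 0.31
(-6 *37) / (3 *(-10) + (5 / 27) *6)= 999 / 130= 7.68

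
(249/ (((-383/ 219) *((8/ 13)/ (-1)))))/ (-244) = -708903/ 747616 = -0.95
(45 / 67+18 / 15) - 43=-13778 / 335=-41.13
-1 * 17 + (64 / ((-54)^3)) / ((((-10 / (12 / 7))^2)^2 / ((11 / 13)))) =-80588065783 / 4740474375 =-17.00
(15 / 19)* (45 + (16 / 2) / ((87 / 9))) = 19935 / 551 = 36.18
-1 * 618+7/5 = -616.60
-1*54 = -54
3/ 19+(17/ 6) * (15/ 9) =1669/ 342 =4.88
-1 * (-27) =27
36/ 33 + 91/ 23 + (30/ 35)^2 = 71681/ 12397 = 5.78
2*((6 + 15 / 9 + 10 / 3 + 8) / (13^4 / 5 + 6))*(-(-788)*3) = 449160 / 28591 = 15.71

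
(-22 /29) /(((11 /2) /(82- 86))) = 16 /29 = 0.55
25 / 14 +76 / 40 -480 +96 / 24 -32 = -17651 / 35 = -504.31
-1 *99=-99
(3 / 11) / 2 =3 / 22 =0.14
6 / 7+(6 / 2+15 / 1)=132 / 7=18.86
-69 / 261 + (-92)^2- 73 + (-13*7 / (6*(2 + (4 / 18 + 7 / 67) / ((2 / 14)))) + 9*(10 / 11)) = 3776157763 / 449790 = 8395.38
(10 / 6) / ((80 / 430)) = 215 / 24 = 8.96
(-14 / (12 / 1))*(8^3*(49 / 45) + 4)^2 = -2234651384 / 6075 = -367843.85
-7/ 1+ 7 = 0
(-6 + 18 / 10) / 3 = -1.40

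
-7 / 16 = -0.44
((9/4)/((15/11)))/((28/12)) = 99/140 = 0.71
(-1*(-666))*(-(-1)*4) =2664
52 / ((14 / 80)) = 2080 / 7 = 297.14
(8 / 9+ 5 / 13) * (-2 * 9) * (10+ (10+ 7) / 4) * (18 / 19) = -4023 / 13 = -309.46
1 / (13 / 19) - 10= -111 / 13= -8.54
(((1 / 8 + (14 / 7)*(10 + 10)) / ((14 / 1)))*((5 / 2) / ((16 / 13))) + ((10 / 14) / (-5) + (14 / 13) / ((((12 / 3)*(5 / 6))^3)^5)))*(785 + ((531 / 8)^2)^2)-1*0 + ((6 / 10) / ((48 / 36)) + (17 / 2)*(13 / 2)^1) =20543181225350278821672926283 / 186368000000000000000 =110229123.16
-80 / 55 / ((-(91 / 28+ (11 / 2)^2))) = 32 / 737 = 0.04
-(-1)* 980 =980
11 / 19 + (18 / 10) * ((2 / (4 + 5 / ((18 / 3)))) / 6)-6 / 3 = -3573 / 2755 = -1.30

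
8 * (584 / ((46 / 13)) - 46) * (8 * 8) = 1401856 / 23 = 60950.26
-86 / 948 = -43 / 474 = -0.09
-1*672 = -672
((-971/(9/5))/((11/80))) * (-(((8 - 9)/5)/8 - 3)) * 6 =-213620/3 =-71206.67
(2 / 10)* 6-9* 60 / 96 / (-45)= 53 / 40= 1.32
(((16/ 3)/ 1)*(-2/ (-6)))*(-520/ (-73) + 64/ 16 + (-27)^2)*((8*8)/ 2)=27662848/ 657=42104.79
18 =18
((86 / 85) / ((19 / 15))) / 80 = 129 / 12920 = 0.01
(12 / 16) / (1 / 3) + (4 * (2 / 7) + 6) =263 / 28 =9.39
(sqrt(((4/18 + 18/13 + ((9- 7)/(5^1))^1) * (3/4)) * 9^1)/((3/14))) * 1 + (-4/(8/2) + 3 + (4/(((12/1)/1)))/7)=43/21 + 7 * sqrt(228930)/195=19.22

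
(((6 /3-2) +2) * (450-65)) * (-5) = -3850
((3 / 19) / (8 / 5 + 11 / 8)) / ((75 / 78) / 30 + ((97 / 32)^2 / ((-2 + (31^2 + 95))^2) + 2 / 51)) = 104389509120 / 140189296513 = 0.74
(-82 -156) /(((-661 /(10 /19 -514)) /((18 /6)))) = -6965784 /12559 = -554.64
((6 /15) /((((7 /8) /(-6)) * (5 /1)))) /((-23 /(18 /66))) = 288 /44275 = 0.01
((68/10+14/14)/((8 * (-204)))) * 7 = -0.03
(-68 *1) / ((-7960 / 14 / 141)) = 16779 / 995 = 16.86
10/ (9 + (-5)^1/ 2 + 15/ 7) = 140/ 121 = 1.16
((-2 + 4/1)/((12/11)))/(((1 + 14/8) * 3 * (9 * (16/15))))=5/216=0.02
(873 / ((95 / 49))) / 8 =42777 / 760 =56.29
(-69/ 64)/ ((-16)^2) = -69/ 16384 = -0.00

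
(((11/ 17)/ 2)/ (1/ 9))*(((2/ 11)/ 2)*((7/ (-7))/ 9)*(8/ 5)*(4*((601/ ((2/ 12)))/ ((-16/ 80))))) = 57696/ 17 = 3393.88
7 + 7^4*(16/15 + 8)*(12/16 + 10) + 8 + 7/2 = 7021079/30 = 234035.97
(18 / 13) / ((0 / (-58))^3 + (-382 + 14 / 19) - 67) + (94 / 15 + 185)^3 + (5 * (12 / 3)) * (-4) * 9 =871476535553713 / 124561125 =6996376.56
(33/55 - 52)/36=-257/180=-1.43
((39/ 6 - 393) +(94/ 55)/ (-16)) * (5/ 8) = -170107/ 704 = -241.63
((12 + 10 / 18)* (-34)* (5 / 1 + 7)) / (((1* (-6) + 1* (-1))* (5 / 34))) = 522512 / 105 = 4976.30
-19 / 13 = -1.46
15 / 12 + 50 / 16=35 / 8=4.38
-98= -98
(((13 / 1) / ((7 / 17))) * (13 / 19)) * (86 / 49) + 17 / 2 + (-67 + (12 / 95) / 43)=-57683363 / 2802310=-20.58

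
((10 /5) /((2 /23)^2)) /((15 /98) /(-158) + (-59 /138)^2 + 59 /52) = 200.92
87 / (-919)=-87 / 919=-0.09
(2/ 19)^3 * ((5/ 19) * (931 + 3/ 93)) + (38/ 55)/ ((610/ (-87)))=12688362997/ 67770178025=0.19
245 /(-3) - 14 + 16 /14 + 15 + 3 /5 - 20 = -10387 /105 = -98.92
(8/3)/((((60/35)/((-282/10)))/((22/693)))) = -188/135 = -1.39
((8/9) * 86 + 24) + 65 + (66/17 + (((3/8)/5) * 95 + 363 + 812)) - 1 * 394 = 1171921/1224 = 957.45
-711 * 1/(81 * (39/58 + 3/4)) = -9164/1485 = -6.17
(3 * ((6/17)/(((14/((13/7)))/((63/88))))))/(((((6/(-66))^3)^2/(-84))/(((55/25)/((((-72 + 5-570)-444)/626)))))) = 1751661055287/91885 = 19063623.61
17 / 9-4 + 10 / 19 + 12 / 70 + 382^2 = 873346681 / 5985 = 145922.59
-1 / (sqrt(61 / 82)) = -sqrt(5002) / 61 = -1.16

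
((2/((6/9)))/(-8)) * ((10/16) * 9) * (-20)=675/16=42.19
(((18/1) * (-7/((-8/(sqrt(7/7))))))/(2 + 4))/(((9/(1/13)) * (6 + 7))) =7/4056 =0.00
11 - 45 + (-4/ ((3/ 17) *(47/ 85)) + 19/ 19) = -10433/ 141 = -73.99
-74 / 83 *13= -962 / 83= -11.59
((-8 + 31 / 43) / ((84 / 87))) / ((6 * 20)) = -9077 / 144480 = -0.06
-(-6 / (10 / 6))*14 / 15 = 84 / 25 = 3.36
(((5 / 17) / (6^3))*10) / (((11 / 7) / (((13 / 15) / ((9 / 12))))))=455 / 45441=0.01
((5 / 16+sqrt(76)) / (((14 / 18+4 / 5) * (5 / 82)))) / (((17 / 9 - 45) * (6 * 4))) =-1107 * sqrt(19) / 55096 - 5535 / 1763072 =-0.09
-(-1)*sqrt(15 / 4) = sqrt(15) / 2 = 1.94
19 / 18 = 1.06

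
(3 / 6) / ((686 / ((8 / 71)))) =2 / 24353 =0.00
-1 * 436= -436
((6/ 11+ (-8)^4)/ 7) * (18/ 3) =270372/ 77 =3511.32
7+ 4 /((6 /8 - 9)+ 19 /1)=317 /43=7.37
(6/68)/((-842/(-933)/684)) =478629/7157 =66.88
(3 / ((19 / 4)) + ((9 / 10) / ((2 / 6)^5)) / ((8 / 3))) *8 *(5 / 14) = 125619 / 532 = 236.13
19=19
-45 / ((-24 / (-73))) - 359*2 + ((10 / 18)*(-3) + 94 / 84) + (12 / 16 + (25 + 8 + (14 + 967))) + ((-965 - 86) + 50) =-141401 / 168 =-841.67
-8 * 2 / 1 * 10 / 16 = -10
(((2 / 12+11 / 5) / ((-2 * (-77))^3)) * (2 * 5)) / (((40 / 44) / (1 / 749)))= 71 / 7460579280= 0.00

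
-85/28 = -3.04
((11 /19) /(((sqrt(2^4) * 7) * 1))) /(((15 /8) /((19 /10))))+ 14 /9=2483 /1575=1.58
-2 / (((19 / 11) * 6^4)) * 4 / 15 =-11 / 46170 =-0.00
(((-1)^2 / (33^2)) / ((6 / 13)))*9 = 13 / 726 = 0.02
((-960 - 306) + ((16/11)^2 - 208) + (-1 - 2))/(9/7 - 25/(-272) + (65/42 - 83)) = 145624176/7906261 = 18.42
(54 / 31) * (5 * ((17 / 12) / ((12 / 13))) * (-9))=-29835 / 248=-120.30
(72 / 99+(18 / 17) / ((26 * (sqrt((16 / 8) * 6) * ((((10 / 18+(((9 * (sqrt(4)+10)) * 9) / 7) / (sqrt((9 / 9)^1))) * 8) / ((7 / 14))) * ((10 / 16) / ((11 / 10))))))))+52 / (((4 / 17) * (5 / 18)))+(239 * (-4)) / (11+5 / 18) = 2079 * sqrt(3) / 388208600+7944554 / 11165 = 711.56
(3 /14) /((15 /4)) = 2 /35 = 0.06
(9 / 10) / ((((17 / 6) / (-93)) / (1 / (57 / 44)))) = -36828 / 1615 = -22.80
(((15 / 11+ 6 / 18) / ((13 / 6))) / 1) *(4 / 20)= 112 / 715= 0.16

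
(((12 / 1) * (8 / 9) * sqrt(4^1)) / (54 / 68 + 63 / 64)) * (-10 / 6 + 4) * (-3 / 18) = -243712 / 52245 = -4.66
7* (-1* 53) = -371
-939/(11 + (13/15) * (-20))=2817/19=148.26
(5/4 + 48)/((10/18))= 1773/20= 88.65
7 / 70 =1 / 10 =0.10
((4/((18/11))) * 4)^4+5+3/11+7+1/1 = 660622802/72171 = 9153.58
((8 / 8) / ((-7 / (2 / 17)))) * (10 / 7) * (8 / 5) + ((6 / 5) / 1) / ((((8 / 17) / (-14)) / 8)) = -1189684 / 4165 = -285.64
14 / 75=0.19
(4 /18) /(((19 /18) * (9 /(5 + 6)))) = 44 /171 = 0.26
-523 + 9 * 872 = 7325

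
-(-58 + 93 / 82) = 4663 / 82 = 56.87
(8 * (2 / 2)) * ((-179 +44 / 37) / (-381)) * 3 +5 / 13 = 707711 / 61087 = 11.59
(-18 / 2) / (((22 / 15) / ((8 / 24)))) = -45 / 22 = -2.05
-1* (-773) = 773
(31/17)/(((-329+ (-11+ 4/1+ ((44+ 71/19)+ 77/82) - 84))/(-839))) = 40522022/9834891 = 4.12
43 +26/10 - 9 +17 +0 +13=333/5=66.60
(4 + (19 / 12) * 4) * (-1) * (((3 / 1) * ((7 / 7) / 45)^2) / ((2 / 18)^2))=-31 / 25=-1.24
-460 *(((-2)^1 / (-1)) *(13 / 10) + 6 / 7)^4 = -19721017052 / 300125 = -65709.34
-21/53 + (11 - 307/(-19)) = 26949/1007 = 26.76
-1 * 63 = -63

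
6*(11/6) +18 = 29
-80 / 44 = -20 / 11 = -1.82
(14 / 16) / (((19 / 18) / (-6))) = -189 / 38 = -4.97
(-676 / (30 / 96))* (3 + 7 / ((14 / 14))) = -21632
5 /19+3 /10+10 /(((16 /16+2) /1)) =2221 /570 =3.90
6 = 6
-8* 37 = -296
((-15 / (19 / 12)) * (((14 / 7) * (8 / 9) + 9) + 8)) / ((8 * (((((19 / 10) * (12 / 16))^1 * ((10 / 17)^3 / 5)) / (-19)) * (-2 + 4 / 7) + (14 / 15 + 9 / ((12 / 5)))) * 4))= -33531225 / 28274546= -1.19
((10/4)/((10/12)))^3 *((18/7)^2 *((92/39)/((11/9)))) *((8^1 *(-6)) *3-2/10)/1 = -248688144/5005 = -49687.94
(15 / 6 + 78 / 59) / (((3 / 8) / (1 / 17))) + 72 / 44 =74006 / 33099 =2.24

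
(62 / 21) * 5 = 310 / 21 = 14.76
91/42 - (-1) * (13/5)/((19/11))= 2093/570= 3.67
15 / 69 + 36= 833 / 23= 36.22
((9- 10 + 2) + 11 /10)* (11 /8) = 231 /80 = 2.89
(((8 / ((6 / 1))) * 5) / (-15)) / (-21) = 4 / 189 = 0.02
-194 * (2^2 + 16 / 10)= -5432 / 5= -1086.40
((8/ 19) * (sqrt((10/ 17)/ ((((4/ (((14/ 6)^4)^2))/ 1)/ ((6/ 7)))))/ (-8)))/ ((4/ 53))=-18179 * sqrt(1785)/ 104652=-7.34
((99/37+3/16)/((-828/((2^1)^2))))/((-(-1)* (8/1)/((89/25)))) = -10057/1633920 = -0.01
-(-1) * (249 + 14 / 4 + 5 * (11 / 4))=1065 / 4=266.25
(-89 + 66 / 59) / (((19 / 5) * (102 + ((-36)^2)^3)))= -425 / 40002837918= -0.00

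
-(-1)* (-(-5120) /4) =1280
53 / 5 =10.60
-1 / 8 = -0.12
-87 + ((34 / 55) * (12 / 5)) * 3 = -22701 / 275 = -82.55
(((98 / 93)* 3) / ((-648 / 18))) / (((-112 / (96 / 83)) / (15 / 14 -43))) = -587 / 15438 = -0.04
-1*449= -449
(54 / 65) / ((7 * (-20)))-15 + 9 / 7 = -62427 / 4550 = -13.72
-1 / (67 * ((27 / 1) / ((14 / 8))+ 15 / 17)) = -119 / 130047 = -0.00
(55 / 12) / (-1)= -55 / 12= -4.58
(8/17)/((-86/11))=-44/731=-0.06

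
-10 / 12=-5 / 6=-0.83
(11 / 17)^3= 1331 / 4913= 0.27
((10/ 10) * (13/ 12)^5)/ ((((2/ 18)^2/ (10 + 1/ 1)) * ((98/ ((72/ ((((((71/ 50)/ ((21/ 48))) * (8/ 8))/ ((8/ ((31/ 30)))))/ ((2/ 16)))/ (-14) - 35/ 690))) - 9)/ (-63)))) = 9607206375/ 1077632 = 8915.11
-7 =-7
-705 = -705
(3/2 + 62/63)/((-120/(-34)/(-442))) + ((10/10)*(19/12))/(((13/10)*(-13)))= -198793879/638820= -311.19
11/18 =0.61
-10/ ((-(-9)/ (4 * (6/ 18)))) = -40/ 27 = -1.48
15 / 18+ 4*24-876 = -4675 / 6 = -779.17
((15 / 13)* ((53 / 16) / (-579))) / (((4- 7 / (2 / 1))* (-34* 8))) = 265 / 5459584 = 0.00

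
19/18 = 1.06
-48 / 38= -1.26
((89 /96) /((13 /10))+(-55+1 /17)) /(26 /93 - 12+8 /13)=17832781 /3651872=4.88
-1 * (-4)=4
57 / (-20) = -57 / 20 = -2.85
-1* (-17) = 17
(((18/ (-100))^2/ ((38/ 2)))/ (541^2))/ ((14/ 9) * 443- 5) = 729/ 85596753557500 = 0.00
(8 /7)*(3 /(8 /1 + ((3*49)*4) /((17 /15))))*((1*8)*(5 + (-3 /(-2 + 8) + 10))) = 11832 /15673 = 0.75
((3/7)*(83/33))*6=498/77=6.47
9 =9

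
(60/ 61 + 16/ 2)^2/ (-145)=-300304/ 539545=-0.56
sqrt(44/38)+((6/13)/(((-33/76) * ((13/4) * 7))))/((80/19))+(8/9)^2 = 4105678/5270265+sqrt(418)/19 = 1.86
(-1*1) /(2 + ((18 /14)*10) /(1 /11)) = -7 /1004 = -0.01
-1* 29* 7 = -203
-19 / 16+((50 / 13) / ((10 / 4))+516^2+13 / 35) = 1938348939 / 7280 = 266256.72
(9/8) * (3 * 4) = 13.50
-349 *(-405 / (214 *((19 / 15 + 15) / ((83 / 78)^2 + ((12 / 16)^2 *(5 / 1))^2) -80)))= -2488322893725 / 294613618528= -8.45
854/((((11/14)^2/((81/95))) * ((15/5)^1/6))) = 2358.96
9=9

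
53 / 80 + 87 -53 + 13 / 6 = 8839 / 240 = 36.83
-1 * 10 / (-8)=5 / 4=1.25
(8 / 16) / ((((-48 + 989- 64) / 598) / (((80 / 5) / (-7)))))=-0.78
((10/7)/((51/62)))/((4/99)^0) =620/357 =1.74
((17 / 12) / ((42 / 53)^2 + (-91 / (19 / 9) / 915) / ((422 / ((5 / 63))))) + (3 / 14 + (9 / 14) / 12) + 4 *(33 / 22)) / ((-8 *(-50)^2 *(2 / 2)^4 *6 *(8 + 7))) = -247093071973 / 52179525195840000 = -0.00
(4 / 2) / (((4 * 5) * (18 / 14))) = 7 / 90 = 0.08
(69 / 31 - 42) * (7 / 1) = -8631 / 31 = -278.42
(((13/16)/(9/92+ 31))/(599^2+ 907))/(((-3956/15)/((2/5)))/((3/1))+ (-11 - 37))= -2691/9920761028320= -0.00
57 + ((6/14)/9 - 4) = 1114/21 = 53.05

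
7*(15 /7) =15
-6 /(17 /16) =-96 /17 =-5.65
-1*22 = -22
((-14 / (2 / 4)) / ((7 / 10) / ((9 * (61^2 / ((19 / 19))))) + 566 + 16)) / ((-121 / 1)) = 9376920 / 23583624427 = 0.00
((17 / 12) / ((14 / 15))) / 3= 85 / 168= 0.51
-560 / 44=-140 / 11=-12.73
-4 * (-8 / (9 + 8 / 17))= 544 / 161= 3.38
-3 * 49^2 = -7203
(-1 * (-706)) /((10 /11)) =3883 /5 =776.60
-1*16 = -16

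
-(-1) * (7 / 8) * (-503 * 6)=-2640.75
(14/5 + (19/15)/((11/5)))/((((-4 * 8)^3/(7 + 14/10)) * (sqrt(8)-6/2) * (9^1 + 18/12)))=557 * sqrt(2)/3379200 + 557/2252800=0.00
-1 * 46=-46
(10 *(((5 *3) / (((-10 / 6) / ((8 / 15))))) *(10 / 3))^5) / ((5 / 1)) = -2097152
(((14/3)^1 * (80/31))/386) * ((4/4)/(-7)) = -80/17949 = -0.00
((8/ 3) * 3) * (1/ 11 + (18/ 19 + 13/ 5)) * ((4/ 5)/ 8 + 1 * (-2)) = -15208/ 275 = -55.30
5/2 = 2.50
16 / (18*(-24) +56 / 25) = -50 / 1343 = -0.04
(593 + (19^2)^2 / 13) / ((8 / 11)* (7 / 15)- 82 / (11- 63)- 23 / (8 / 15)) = -182199600 / 707141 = -257.66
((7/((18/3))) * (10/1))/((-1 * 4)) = -35/12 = -2.92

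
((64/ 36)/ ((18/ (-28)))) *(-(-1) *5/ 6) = -560/ 243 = -2.30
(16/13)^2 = 256/169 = 1.51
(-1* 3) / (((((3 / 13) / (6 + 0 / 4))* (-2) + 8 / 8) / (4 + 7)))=-143 / 4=-35.75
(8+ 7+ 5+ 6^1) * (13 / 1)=338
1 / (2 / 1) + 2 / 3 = 1.17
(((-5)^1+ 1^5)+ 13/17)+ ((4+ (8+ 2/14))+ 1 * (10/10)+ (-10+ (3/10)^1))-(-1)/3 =1931/3570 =0.54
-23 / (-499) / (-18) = -0.00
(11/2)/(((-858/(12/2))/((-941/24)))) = 941/624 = 1.51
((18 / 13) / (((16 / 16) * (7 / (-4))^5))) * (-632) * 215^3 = 115772368896000 / 218491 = 529872483.97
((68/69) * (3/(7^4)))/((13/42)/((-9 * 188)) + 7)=690336/3924264715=0.00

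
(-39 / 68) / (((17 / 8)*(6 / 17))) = -13 / 17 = -0.76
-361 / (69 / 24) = -2888 / 23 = -125.57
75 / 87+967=28068 / 29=967.86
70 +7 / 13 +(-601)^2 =4696530 / 13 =361271.54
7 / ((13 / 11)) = 77 / 13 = 5.92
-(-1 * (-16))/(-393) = 16/393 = 0.04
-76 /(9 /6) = -50.67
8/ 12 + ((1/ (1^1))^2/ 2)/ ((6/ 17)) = 25/ 12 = 2.08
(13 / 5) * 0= 0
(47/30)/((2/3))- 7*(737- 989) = 35327/20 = 1766.35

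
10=10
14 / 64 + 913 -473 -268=5511 / 32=172.22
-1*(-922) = 922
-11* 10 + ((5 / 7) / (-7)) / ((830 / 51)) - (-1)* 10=-813451 / 8134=-100.01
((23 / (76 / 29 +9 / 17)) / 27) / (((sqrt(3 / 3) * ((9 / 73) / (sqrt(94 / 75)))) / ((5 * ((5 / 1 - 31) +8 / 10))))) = -11588458 * sqrt(282) / 628965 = -309.40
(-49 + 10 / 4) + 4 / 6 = -275 / 6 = -45.83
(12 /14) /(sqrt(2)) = 3 * sqrt(2) /7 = 0.61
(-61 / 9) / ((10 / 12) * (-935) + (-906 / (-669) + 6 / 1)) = 27206 / 3098055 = 0.01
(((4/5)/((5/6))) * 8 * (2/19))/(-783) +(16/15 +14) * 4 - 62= -215018/123975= -1.73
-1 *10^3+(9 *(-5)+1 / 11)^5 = -29419624283224 / 161051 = -182672720.34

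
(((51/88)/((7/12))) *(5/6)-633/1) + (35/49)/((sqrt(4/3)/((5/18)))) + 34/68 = -194555/308 + 25 *sqrt(3)/252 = -631.50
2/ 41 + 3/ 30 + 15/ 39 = 2843/ 5330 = 0.53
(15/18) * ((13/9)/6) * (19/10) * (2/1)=0.76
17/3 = 5.67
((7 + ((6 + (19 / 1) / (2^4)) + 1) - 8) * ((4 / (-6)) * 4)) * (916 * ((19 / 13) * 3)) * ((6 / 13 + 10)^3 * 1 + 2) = -2521689490500 / 28561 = -88291358.51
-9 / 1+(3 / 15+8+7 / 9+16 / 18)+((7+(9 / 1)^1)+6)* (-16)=-5267 / 15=-351.13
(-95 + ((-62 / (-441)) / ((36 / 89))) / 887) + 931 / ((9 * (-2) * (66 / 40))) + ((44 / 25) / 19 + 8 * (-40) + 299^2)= 3272578962313279 / 36789256350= 88954.75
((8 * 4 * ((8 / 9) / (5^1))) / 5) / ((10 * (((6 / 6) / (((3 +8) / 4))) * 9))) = 352 / 10125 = 0.03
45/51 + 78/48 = 341/136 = 2.51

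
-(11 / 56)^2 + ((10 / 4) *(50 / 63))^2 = 141457 / 36288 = 3.90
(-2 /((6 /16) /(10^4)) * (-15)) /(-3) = -266666.67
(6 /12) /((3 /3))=1 /2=0.50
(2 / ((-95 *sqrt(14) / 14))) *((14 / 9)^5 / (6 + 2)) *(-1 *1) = 134456 *sqrt(14) / 5609655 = 0.09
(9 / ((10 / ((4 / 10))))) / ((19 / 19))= 9 / 25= 0.36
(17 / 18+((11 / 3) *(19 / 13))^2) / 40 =0.74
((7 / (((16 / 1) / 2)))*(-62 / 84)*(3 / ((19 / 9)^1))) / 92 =-279 / 27968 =-0.01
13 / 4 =3.25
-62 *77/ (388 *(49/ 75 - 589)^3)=1007015625/ 16668073692680944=0.00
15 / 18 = 5 / 6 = 0.83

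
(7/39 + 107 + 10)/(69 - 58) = 4570/429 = 10.65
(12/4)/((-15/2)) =-2/5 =-0.40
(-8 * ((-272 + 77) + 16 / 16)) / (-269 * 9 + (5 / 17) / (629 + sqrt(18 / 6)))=-429617796234064 / 670170414815557 + 131920 * sqrt(3) / 670170414815557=-0.64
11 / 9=1.22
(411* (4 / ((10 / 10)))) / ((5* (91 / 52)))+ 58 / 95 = 25070 / 133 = 188.50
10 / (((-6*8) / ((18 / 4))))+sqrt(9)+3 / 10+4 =6.36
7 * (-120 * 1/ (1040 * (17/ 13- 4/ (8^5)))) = -4096/ 6631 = -0.62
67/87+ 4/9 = 317/261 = 1.21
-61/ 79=-0.77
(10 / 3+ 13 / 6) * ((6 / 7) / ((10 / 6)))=99 / 35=2.83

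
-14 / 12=-7 / 6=-1.17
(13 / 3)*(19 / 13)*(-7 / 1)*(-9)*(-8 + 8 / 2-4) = -3192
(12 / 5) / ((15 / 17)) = 68 / 25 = 2.72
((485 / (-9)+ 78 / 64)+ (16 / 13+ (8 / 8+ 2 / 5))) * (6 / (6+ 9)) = -936737 / 46800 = -20.02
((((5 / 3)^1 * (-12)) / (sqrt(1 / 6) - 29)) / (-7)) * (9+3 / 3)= -6960 / 7063 - 40 * sqrt(6) / 7063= -1.00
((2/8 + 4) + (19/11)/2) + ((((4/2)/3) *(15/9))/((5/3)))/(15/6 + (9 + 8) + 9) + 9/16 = 171533/30096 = 5.70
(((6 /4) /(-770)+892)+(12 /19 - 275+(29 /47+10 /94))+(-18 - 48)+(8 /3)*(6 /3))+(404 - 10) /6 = 857247561 /1375220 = 623.35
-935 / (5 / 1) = -187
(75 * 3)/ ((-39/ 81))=-6075/ 13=-467.31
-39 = -39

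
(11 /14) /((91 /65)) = 55 /98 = 0.56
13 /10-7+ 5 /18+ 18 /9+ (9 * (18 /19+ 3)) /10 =223 /1710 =0.13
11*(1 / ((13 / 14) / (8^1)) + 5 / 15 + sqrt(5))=11*sqrt(5) + 3839 / 39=123.03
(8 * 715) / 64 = 715 / 8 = 89.38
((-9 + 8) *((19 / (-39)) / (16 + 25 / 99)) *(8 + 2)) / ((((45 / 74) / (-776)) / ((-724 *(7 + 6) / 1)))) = 17378339968 / 4827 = 3600236.16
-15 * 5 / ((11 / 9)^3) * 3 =-123.23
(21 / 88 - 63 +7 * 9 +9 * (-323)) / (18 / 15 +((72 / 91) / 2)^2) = -3530397325 / 1647536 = -2142.83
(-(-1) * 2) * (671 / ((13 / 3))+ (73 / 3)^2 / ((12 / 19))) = 1533667 / 702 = 2184.71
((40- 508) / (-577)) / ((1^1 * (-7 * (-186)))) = 78 / 125209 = 0.00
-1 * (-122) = 122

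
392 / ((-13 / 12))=-4704 / 13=-361.85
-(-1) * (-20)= -20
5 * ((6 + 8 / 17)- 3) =295 / 17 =17.35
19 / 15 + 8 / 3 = 59 / 15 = 3.93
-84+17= -67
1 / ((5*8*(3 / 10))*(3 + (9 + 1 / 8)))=2 / 291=0.01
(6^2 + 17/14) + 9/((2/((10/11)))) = 6361/154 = 41.31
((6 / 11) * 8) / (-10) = -24 / 55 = -0.44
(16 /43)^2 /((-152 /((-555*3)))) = 53280 /35131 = 1.52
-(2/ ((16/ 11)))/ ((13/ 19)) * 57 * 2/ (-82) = 11913/ 4264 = 2.79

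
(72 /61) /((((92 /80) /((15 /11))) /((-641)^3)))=-5688893973600 /15433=-368618802.15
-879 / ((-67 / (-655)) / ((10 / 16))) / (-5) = 575745 / 536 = 1074.15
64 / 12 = 16 / 3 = 5.33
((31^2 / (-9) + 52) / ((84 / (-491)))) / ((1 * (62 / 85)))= 20575355 / 46872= 438.97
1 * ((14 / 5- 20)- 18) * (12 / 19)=-2112 / 95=-22.23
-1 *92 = -92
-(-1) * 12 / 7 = 12 / 7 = 1.71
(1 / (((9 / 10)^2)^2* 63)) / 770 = 1000 / 31827411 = 0.00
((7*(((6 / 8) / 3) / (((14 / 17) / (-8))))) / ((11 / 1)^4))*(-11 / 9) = 17 / 11979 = 0.00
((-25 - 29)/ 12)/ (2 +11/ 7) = -63/ 50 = -1.26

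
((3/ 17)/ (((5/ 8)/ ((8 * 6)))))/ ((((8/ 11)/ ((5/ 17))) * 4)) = 396/ 289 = 1.37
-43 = -43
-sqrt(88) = -2 * sqrt(22) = -9.38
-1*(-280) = 280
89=89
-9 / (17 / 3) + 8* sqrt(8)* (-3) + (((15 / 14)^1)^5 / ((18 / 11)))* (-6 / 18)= -48* sqrt(2)- 34301871 / 18286016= -69.76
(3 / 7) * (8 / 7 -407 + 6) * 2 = -16794 / 49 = -342.73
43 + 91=134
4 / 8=1 / 2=0.50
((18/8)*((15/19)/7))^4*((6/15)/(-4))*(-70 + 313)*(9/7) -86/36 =-2.52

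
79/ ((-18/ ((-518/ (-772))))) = -20461/ 6948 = -2.94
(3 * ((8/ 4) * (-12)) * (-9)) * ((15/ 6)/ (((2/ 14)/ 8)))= 90720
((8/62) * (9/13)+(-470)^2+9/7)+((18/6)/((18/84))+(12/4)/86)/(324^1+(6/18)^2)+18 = 220919.42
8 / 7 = 1.14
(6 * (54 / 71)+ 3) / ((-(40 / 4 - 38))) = 537 / 1988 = 0.27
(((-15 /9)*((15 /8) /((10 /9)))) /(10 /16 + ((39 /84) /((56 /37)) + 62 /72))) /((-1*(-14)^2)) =0.01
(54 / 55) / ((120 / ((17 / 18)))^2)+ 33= 156816289 / 4752000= 33.00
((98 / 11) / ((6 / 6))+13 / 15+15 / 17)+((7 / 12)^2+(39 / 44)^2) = 8726309 / 740520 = 11.78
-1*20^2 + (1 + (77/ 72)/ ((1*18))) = -517027/ 1296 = -398.94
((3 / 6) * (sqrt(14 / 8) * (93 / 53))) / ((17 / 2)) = 93 * sqrt(7) / 1802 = 0.14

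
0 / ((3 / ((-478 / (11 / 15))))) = 0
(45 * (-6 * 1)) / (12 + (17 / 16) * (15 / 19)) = -27360 / 1301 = -21.03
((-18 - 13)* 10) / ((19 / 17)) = -5270 / 19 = -277.37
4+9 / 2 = 17 / 2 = 8.50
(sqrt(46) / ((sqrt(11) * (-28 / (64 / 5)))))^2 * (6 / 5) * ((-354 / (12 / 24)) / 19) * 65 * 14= -1300635648 / 36575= -35560.78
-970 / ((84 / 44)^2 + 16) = -117370 / 2377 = -49.38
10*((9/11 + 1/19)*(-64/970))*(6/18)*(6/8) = -0.14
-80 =-80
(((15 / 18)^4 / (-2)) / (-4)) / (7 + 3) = 125 / 20736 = 0.01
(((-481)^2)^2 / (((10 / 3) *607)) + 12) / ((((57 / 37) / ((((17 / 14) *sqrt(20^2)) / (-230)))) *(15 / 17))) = -572374226074493 / 278521950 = -2055041.72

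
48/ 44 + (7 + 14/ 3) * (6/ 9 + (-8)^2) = 74798/ 99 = 755.54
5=5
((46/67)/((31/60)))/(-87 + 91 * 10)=2760/1709371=0.00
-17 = -17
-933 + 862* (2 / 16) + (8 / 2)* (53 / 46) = -75499 / 92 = -820.64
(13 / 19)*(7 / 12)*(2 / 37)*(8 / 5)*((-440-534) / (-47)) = 0.72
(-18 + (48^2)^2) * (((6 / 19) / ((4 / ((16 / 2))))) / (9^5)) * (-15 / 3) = -11796440 / 41553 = -283.89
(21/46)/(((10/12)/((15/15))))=63/115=0.55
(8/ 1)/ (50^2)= 2/ 625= 0.00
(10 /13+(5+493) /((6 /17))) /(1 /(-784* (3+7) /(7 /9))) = -184998240 /13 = -14230633.85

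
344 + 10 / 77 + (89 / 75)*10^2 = 106906 / 231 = 462.80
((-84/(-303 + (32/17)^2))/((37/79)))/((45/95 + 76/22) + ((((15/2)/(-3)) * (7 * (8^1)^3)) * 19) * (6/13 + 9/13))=-0.00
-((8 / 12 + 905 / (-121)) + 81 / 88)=17111 / 2904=5.89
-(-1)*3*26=78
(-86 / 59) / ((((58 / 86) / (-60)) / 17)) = 3771960 / 1711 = 2204.54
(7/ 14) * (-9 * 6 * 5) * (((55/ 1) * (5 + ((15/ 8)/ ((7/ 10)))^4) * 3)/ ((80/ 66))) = -5103464743575/ 4917248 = -1037870.11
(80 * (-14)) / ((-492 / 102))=9520 / 41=232.20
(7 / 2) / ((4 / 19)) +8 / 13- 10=753 / 104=7.24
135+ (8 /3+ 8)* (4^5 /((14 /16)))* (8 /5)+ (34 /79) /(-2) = 166793048 /8295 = 20107.66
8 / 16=1 / 2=0.50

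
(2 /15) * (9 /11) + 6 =6.11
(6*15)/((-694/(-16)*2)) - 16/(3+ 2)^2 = 3448/8675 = 0.40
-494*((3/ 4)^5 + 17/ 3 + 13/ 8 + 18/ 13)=-6763487/ 1536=-4403.31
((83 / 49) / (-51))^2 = 6889 / 6245001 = 0.00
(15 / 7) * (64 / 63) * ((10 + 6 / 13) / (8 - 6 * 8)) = -1088 / 1911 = -0.57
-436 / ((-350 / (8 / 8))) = 218 / 175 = 1.25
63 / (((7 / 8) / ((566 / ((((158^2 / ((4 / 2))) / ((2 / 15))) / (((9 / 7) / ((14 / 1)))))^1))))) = 61128 / 1529045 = 0.04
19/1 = 19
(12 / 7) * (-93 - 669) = -1306.29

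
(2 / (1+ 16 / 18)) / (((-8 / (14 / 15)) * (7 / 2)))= -0.04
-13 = -13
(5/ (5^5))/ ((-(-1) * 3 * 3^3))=1/ 50625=0.00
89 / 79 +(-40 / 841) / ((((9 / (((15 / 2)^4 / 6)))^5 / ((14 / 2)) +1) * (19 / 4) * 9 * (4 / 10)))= 230128520154988085043967 / 204776958603300738760937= 1.12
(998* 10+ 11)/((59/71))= 709361/59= 12023.07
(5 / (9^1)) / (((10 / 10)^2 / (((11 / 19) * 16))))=880 / 171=5.15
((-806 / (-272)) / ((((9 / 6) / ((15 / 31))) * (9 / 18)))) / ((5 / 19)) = 247 / 34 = 7.26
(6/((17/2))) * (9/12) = 9/17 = 0.53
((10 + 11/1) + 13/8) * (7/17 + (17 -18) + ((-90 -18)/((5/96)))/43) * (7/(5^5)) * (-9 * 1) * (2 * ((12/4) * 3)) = 9154636281/22843750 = 400.75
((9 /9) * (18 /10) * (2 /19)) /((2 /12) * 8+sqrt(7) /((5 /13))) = -1080 /194693+2106 * sqrt(7) /194693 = 0.02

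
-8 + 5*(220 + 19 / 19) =1097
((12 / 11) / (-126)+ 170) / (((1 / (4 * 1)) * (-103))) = -157072 / 23793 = -6.60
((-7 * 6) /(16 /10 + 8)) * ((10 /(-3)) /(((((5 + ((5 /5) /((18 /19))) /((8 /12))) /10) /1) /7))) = 12250 /79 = 155.06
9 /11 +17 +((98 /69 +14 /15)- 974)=-953.83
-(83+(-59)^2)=-3564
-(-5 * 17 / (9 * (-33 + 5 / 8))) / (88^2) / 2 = -85 / 4512816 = -0.00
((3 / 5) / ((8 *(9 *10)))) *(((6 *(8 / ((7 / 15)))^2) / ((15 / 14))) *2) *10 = 192 / 7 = 27.43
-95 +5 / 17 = -94.71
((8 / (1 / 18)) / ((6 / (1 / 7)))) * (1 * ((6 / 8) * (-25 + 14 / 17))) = -7398 / 119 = -62.17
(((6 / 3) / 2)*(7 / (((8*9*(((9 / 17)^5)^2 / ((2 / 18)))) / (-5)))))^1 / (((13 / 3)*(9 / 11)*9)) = -776157651672865 / 793062138438648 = -0.98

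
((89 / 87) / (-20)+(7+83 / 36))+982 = 1293587 / 1305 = 991.25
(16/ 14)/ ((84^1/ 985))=1970/ 147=13.40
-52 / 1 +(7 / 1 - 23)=-68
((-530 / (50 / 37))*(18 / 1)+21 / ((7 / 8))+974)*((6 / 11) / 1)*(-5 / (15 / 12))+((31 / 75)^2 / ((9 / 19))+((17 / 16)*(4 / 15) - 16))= 13209.95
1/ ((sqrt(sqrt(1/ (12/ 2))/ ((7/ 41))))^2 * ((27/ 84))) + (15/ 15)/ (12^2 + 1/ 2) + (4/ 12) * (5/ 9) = 1499/ 7803 + 196 * sqrt(6)/ 369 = 1.49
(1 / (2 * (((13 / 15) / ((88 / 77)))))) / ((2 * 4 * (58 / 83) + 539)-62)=0.00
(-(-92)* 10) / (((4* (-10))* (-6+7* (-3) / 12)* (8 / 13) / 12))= 1794 / 31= 57.87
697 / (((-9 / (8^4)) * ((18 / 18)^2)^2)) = -2854912 / 9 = -317212.44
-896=-896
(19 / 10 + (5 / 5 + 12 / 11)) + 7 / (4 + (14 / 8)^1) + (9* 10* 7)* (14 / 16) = 2815679 / 5060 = 556.46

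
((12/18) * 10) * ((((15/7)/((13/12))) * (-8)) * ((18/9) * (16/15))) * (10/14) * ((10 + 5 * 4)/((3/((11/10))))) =-1768.29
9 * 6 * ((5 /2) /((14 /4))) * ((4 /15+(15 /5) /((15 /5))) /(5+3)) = 171 /28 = 6.11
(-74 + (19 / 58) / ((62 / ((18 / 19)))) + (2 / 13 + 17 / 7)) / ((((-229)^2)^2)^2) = -11684383 / 1237413752552997036752098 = -0.00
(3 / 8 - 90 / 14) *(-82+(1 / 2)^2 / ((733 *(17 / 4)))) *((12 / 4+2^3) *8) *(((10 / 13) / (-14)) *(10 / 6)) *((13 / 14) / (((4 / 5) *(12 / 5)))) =-1934.64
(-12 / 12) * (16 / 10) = -8 / 5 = -1.60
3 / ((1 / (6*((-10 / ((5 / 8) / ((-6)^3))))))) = 62208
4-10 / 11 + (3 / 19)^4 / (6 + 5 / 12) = 31017370 / 10034717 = 3.09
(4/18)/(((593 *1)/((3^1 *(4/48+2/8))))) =2/5337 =0.00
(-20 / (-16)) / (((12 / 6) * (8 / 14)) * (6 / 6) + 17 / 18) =315 / 526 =0.60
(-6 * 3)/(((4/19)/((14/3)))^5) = -41615795893/432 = -96332860.86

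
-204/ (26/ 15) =-1530/ 13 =-117.69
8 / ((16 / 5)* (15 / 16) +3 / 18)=48 / 19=2.53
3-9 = -6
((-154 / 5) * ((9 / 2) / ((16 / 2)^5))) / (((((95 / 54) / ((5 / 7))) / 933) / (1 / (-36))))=277101 / 6225920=0.04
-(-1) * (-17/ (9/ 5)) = -85/ 9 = -9.44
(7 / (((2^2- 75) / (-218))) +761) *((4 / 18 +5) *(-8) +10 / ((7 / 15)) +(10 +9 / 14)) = -7549579 / 994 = -7595.15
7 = 7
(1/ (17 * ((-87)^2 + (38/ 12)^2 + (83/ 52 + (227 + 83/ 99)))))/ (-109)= -1287/ 18621706823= -0.00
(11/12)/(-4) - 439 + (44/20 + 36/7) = -725569/1680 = -431.89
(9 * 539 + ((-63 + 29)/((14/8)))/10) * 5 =169717/7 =24245.29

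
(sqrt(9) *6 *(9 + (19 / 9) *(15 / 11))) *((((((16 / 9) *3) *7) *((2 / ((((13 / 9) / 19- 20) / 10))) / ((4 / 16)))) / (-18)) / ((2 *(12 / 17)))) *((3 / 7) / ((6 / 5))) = 50646400 / 112431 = 450.47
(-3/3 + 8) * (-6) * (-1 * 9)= 378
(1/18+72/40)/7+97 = 61277/630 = 97.27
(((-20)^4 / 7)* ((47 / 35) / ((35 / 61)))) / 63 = 18348800 / 21609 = 849.13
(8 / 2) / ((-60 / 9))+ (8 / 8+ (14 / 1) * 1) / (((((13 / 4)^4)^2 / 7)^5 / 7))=-1083565944253583670621231244810937344115436003 / 1805943240422657229649604388206700782721588005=-0.60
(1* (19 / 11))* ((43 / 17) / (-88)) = -817 / 16456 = -0.05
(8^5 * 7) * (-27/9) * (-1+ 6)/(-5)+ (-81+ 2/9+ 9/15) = 30962152/45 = 688047.82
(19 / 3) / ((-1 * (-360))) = 19 / 1080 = 0.02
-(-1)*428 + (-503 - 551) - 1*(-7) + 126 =-493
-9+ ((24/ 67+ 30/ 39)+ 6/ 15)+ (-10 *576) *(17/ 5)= -19591.47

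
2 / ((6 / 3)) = 1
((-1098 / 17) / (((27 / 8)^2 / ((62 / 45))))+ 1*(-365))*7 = -161709247 / 61965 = -2609.69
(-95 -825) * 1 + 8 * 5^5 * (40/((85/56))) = 11184360/17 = 657903.53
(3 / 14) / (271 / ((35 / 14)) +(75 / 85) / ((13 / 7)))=0.00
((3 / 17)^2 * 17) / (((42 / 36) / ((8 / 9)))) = 48 / 119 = 0.40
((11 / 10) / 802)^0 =1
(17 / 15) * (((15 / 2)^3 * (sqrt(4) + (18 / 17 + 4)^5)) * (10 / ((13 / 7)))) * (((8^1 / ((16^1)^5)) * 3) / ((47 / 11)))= 611630091331875 / 13377557233664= 45.72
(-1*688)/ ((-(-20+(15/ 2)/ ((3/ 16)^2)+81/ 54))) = 4128/ 1169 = 3.53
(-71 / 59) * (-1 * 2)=2.41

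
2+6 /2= 5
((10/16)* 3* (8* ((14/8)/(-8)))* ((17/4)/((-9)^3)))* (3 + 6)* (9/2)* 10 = 2975/384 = 7.75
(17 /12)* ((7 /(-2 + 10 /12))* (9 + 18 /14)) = -612 /7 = -87.43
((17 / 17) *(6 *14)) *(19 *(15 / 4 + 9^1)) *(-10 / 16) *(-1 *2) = 101745 / 4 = 25436.25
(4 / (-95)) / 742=-2 / 35245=-0.00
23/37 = 0.62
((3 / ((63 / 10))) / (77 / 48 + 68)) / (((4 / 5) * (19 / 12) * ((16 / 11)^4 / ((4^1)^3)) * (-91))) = -1098075 / 1293955936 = -0.00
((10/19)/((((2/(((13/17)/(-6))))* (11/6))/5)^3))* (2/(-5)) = 274625/248489714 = 0.00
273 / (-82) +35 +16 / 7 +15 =28101 / 574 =48.96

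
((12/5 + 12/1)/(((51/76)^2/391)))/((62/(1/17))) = 531392/44795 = 11.86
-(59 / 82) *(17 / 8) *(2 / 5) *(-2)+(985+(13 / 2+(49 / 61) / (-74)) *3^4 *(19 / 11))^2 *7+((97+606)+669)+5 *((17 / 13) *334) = 25084794.51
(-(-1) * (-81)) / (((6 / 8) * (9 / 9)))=-108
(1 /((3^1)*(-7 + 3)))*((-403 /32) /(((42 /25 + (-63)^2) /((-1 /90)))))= -0.00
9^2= 81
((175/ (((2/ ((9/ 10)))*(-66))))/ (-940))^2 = 441/ 273703936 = 0.00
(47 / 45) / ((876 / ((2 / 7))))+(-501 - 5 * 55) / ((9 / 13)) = -154648993 / 137970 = -1120.89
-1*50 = -50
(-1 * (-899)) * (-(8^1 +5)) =-11687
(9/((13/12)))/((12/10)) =90/13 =6.92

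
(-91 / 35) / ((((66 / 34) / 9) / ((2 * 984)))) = -1304784 / 55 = -23723.35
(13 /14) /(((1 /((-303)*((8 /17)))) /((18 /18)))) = -15756 /119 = -132.40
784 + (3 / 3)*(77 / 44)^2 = 12593 / 16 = 787.06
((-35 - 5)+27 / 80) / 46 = -0.86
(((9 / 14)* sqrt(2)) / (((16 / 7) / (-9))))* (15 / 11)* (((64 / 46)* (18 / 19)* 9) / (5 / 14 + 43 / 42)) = -4133430* sqrt(2) / 139403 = -41.93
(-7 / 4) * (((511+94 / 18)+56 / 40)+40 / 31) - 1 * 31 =-5240161 / 5580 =-939.10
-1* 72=-72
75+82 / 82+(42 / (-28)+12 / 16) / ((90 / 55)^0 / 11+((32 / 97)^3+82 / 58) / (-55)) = 64.38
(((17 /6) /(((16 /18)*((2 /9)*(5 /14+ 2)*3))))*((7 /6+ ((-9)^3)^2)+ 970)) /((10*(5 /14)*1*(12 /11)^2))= 29270956099 /115200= 254088.16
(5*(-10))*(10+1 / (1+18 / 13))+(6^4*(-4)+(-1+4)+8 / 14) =-1237203 / 217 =-5701.40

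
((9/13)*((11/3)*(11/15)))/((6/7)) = 847/390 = 2.17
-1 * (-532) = 532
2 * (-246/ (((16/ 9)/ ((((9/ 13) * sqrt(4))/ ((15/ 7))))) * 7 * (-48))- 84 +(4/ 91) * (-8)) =-168.17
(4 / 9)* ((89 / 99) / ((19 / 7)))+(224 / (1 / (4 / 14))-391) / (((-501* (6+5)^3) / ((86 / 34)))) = 0.15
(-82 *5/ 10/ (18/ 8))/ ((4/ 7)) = -287/ 9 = -31.89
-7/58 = -0.12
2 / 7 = 0.29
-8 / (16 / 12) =-6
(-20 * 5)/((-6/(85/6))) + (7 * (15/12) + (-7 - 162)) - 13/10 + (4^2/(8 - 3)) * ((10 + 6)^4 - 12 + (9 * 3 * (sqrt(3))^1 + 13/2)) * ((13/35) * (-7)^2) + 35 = 39312 * sqrt(3)/25 + 3434945293/900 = 3819329.50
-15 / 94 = -0.16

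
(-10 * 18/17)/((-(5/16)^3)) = 346.96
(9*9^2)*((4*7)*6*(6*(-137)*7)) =-704703888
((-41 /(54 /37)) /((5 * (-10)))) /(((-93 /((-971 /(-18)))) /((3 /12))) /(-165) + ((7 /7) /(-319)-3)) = -42717203 /225148680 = -0.19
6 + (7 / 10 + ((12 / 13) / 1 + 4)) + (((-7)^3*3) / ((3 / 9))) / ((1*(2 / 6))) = -1202419 / 130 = -9249.38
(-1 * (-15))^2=225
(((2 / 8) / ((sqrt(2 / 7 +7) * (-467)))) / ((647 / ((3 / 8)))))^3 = -0.00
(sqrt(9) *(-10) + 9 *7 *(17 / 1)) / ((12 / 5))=433.75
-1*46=-46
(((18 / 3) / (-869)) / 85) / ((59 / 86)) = -516 / 4358035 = -0.00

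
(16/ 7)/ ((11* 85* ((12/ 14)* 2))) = 4/ 2805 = 0.00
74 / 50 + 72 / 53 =3761 / 1325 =2.84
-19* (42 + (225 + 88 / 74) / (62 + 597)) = -19616645 / 24383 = -804.52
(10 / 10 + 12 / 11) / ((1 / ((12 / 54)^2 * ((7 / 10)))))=322 / 4455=0.07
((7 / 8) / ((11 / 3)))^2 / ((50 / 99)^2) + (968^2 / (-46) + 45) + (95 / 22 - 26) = -823628162587 / 40480000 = -20346.55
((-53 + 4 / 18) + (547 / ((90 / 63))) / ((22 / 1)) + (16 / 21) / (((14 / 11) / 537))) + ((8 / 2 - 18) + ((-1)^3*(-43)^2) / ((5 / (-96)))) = 694137277 / 19404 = 35772.90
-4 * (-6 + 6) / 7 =0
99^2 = 9801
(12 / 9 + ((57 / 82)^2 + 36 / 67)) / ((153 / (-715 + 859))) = 12725092 / 5743977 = 2.22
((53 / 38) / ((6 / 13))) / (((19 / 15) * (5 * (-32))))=-689 / 46208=-0.01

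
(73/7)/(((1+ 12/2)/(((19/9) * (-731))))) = -2299.09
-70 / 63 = -10 / 9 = -1.11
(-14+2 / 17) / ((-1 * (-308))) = -59 / 1309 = -0.05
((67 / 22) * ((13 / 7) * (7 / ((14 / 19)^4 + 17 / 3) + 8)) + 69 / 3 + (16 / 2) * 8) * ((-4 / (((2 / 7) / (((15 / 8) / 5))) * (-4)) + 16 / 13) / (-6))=-88197639011 / 1498136640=-58.87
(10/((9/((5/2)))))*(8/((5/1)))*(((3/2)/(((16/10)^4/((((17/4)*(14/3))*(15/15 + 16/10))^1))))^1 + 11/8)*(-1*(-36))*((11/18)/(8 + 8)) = 11874665/147456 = 80.53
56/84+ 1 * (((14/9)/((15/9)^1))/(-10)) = 43/75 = 0.57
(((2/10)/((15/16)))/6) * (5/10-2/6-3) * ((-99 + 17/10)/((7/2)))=2.80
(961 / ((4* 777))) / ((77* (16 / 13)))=12493 / 3829056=0.00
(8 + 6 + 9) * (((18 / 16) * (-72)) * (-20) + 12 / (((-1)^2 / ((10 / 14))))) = 262200 / 7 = 37457.14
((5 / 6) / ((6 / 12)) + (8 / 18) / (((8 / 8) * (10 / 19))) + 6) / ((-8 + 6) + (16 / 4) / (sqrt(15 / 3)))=-383 / 18-383 * sqrt(5) / 45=-40.31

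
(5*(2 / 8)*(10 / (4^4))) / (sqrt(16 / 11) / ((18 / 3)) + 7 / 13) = 9009 / 85504 -507*sqrt(11) / 42752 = 0.07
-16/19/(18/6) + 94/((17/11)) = 58666/969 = 60.54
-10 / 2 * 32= -160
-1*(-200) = 200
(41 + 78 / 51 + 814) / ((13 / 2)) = 29122 / 221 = 131.77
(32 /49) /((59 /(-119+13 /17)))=-64320 /49147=-1.31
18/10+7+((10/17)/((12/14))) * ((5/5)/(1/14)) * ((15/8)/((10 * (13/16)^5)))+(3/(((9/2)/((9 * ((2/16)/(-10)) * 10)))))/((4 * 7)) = 48993841053/3534709360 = 13.86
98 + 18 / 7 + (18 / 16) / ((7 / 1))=5641 / 56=100.73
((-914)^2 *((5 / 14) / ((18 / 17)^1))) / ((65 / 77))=333801.39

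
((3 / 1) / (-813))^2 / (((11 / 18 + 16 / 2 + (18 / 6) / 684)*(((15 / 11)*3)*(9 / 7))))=0.00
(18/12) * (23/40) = 69/80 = 0.86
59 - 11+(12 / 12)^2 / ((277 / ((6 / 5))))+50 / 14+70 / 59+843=512380458 / 572005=895.76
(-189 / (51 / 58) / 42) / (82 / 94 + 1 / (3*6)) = -73602 / 13345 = -5.52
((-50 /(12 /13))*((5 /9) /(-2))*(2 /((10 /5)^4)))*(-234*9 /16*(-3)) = 190125 /256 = 742.68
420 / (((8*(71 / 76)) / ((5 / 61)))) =4.61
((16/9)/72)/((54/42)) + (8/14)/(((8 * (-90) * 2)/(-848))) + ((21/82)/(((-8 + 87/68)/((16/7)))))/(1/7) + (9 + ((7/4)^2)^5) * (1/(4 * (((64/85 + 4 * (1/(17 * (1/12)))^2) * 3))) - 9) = -19870083602689241702051/7956593992752168960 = -2497.31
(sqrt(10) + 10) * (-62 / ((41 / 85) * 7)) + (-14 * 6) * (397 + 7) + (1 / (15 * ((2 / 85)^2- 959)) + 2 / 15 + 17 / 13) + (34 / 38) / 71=-17847212563092230867 / 523099934501235- 5270 * sqrt(10) / 287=-34176.24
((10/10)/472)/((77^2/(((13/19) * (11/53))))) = 13/256188856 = 0.00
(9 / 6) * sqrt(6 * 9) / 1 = 9 * sqrt(6) / 2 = 11.02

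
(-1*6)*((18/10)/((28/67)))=-1809/70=-25.84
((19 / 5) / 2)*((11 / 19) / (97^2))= 11 / 94090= 0.00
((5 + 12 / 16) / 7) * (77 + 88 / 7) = 14421 / 196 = 73.58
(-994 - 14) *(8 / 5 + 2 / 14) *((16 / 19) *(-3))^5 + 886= 2249167173482 / 12380495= 181670.21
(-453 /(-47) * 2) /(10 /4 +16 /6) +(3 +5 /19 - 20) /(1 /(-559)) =259102518 /27683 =9359.63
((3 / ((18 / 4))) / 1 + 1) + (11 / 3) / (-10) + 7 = 83 / 10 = 8.30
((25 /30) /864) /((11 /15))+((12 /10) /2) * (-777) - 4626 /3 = -190859203 /95040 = -2008.20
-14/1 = -14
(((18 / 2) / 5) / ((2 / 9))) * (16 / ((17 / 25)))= 3240 / 17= 190.59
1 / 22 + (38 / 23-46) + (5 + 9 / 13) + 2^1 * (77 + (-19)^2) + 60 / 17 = 94036647 / 111826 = 840.92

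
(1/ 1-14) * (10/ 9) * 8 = -1040/ 9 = -115.56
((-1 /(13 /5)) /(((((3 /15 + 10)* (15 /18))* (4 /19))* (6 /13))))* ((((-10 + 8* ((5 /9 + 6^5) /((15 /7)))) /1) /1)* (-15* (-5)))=-930533075 /918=-1013652.59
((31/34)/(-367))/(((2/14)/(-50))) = 5425/6239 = 0.87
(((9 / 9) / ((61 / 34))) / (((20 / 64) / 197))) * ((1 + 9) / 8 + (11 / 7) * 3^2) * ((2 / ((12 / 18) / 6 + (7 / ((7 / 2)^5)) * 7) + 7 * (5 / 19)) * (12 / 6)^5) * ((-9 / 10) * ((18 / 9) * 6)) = -397340502409728 / 18283225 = -21732517.23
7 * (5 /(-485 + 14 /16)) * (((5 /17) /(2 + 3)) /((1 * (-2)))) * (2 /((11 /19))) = 5320 /724251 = 0.01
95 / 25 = 19 / 5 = 3.80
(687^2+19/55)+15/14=471970.42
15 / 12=5 / 4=1.25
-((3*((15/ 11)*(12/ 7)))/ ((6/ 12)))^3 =-1259712000/ 456533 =-2759.30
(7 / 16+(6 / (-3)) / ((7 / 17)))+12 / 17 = -3.71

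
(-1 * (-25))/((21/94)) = 2350/21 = 111.90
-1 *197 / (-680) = 197 / 680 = 0.29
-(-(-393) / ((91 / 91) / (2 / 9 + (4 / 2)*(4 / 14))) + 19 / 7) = -6607 / 21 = -314.62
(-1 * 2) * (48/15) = -6.40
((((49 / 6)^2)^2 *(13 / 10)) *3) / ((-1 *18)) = -74942413 / 77760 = -963.77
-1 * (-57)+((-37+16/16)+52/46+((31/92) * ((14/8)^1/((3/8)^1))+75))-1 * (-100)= 27421/138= 198.70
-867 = -867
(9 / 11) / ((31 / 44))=36 / 31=1.16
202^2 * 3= 122412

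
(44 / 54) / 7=22 / 189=0.12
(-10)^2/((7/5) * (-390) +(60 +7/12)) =-0.21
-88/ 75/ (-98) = 0.01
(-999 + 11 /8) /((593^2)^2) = -7981 /989256153608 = -0.00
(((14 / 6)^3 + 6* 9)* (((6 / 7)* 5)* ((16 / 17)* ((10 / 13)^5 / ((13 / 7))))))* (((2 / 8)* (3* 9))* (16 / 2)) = 172896000000 / 82055753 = 2107.06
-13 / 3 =-4.33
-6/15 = -2/5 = -0.40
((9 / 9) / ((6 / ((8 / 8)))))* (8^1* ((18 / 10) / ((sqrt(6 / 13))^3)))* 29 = 377* sqrt(78) / 15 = 221.97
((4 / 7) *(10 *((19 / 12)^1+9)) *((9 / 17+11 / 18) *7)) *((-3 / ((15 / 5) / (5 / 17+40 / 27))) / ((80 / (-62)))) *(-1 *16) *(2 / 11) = -4479282380 / 2317491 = -1932.82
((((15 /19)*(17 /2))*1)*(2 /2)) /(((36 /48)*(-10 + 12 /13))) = -0.99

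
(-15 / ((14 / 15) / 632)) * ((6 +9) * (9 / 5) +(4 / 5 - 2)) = -1834380 / 7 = -262054.29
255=255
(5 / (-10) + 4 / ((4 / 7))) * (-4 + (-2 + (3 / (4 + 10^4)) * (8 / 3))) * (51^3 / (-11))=1176083766 / 2501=470245.41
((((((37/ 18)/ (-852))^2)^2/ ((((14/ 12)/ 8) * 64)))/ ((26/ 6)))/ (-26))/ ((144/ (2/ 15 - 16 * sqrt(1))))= 31860737/ 8974418896875352227840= 0.00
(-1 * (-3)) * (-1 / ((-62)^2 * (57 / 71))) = -71 / 73036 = -0.00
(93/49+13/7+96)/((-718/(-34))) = 83096/17591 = 4.72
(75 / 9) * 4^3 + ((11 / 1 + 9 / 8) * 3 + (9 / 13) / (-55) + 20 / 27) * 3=33186211 / 51480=644.64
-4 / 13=-0.31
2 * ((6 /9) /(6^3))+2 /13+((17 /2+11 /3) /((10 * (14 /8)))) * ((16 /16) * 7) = 5.03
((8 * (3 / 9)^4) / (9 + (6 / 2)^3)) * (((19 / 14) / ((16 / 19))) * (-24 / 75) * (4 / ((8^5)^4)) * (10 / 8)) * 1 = -361 / 58833584380087401185280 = -0.00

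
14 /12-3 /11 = 59 /66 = 0.89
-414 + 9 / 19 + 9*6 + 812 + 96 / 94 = 404971 / 893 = 453.49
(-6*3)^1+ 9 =-9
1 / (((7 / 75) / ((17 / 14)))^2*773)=1625625 / 7423892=0.22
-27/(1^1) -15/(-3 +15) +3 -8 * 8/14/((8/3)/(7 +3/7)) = -7445/196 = -37.98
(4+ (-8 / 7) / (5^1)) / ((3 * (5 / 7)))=44 / 25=1.76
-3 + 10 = 7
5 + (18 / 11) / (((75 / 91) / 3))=10.96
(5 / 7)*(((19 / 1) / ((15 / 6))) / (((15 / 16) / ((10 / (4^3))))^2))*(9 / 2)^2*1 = 171 / 56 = 3.05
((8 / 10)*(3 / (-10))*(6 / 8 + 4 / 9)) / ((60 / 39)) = -559 / 3000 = -0.19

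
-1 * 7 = -7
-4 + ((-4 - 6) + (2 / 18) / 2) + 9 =-89 / 18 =-4.94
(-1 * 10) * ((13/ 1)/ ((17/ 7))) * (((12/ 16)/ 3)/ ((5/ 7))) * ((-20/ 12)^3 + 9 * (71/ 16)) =-9716161/ 14688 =-661.50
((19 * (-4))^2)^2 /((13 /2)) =66724352 /13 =5132642.46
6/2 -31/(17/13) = -352/17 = -20.71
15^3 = 3375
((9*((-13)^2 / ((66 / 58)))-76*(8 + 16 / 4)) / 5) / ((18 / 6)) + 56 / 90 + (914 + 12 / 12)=467246 / 495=943.93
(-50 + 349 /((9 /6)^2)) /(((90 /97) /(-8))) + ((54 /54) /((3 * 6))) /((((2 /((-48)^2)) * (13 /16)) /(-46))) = -23848744 /5265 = -4529.68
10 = 10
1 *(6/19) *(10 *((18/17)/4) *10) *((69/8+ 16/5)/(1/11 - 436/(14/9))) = -983367/2787490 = -0.35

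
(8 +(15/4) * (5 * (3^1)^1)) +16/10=1317/20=65.85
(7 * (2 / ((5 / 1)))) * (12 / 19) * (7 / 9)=392 / 285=1.38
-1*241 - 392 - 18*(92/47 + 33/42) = -224502/329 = -682.38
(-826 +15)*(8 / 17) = -381.65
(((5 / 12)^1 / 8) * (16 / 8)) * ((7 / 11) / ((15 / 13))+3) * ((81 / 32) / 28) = 2637 / 78848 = 0.03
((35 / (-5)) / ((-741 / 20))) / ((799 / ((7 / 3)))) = 980 / 1776177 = 0.00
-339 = -339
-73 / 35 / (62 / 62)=-73 / 35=-2.09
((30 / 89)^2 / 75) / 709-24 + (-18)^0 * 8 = -89855812 / 5615989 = -16.00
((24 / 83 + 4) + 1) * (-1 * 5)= -2195 / 83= -26.45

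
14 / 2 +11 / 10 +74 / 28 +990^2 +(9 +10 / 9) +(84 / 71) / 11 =980120.96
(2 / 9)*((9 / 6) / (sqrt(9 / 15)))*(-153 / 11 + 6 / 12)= -295*sqrt(15) / 198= -5.77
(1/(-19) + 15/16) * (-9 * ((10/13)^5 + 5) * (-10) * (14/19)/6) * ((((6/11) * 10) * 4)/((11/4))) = 6631242471000/16218449533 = 408.87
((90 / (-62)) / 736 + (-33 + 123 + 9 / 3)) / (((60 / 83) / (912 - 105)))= 47374388661 / 456320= 103818.35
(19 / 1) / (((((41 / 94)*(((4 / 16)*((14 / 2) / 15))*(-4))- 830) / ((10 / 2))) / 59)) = -7903050 / 1170587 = -6.75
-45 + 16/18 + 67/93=-12106/279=-43.39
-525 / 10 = -105 / 2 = -52.50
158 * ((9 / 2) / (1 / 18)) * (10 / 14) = 63990 / 7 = 9141.43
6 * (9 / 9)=6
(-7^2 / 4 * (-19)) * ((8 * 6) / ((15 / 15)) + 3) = 47481 / 4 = 11870.25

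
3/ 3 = 1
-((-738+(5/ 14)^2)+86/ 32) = 576385/ 784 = 735.18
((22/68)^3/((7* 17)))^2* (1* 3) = 5314683/21875975334976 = 0.00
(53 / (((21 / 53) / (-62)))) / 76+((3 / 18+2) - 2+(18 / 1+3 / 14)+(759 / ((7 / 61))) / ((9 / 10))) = 827447 / 114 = 7258.31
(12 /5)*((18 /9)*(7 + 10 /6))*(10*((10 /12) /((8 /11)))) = 1430 /3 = 476.67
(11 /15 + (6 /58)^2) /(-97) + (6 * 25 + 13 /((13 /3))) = 187209829 /1223655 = 152.99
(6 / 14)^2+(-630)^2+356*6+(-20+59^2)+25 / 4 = 78890673 / 196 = 402503.43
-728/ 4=-182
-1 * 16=-16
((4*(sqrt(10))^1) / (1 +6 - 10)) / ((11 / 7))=-28*sqrt(10) / 33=-2.68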